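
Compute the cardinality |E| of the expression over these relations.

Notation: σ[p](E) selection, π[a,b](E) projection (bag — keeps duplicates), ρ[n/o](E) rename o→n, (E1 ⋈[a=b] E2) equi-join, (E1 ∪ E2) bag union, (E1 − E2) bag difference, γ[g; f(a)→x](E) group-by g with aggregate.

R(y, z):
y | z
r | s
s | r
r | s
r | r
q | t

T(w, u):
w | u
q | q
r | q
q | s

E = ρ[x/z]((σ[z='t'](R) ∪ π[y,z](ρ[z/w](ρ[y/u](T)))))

Subexpression sizes:
  R → 5
  σ[z='t'](R) → 1
  T → 3
  ρ[y/u](T) → 3
  ρ[z/w](ρ[y/u](T)) → 3
  π[y,z](ρ[z/w](ρ[y/u](T))) → 3
  (σ[z='t'](R) ∪ π[y,z](ρ[z/w](ρ[y/u](T)))) → 4
  ρ[x/z]((σ[z='t'](R) ∪ π[y,z](ρ[z/w](ρ[y/u](T))))) → 4

|E| = 4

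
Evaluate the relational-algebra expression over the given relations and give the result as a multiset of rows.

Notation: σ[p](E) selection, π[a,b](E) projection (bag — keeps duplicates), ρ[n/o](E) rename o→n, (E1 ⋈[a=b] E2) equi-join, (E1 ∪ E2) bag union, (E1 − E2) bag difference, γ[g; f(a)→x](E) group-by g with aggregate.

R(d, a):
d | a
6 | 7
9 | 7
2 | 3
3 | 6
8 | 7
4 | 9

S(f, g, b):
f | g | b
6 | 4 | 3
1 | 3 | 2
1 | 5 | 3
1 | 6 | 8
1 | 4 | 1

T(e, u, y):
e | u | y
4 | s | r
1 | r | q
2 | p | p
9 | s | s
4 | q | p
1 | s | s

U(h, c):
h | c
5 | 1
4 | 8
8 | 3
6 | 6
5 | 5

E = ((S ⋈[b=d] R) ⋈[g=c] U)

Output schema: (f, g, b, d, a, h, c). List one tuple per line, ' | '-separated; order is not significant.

Subexpression sizes:
  S → 5
  R → 6
  (S ⋈[b=d] R) → 4
  U → 5
  ((S ⋈[b=d] R) ⋈[g=c] U) → 3

== RESULT ==
f | g | b | d | a | h | c
1 | 3 | 2 | 2 | 3 | 8 | 3
1 | 5 | 3 | 3 | 6 | 5 | 5
1 | 6 | 8 | 8 | 7 | 6 | 6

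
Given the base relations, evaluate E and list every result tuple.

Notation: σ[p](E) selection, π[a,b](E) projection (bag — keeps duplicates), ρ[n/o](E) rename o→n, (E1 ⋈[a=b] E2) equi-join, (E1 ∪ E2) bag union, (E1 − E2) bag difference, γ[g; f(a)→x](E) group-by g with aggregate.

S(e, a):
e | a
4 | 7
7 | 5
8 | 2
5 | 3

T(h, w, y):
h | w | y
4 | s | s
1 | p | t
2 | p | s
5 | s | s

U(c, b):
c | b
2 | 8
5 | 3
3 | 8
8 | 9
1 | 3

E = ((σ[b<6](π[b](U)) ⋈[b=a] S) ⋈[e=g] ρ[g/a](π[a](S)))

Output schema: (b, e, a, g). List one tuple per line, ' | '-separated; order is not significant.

Stepwise |·|:
  U → 5
  π[b](U) → 5
  σ[b<6](π[b](U)) → 2
  S → 4
  (σ[b<6](π[b](U)) ⋈[b=a] S) → 2
  S → 4
  π[a](S) → 4
  ρ[g/a](π[a](S)) → 4
  ((σ[b<6](π[b](U)) ⋈[b=a] S) ⋈[e=g] ρ[g/a](π[a](S))) → 2

== RESULT ==
b | e | a | g
3 | 5 | 3 | 5
3 | 5 | 3 | 5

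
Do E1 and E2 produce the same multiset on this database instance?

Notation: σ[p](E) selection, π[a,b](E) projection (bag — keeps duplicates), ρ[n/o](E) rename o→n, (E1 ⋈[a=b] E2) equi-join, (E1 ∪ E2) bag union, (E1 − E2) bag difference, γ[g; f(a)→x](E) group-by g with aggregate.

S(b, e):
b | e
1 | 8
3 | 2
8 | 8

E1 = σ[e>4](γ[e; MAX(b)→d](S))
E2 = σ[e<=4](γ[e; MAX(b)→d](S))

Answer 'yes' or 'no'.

E1 subexpression sizes:
  S → 3
  γ[e; MAX(b)→d](S) → 2
  σ[e>4](γ[e; MAX(b)→d](S)) → 1
E2 subexpression sizes:
  S → 3
  γ[e; MAX(b)→d](S) → 2
  σ[e<=4](γ[e; MAX(b)→d](S)) → 1

E1 result:
e | d
8 | 8
E2 result:
e | d
2 | 3
Witness: (2, 3) appears 0× in E1 but 1× in E2.

no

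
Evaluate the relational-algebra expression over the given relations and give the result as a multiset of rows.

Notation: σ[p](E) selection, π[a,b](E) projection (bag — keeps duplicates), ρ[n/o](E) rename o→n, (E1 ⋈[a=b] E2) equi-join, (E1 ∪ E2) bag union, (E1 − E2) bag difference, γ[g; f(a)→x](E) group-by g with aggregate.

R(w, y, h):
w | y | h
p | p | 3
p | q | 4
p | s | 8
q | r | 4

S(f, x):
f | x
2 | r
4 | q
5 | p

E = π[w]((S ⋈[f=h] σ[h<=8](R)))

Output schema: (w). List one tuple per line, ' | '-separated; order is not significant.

Row counts bottom-up:
  S → 3
  R → 4
  σ[h<=8](R) → 4
  (S ⋈[f=h] σ[h<=8](R)) → 2
  π[w]((S ⋈[f=h] σ[h<=8](R))) → 2

== RESULT ==
w
p
q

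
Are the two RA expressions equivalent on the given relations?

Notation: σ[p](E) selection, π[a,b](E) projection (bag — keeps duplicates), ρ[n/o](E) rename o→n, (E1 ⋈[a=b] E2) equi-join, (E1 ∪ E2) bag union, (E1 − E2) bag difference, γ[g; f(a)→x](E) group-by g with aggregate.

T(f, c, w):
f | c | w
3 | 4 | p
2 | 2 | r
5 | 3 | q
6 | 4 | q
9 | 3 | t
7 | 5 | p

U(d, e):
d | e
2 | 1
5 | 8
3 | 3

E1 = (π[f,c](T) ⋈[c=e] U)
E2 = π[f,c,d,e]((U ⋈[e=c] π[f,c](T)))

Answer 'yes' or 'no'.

E1 per-node cardinality:
  T → 6
  π[f,c](T) → 6
  U → 3
  (π[f,c](T) ⋈[c=e] U) → 2
E2 per-node cardinality:
  U → 3
  T → 6
  π[f,c](T) → 6
  (U ⋈[e=c] π[f,c](T)) → 2
  π[f,c,d,e]((U ⋈[e=c] π[f,c](T))) → 2

E1 and E2 produce the same multiset:
f | c | d | e
5 | 3 | 3 | 3
9 | 3 | 3 | 3

yes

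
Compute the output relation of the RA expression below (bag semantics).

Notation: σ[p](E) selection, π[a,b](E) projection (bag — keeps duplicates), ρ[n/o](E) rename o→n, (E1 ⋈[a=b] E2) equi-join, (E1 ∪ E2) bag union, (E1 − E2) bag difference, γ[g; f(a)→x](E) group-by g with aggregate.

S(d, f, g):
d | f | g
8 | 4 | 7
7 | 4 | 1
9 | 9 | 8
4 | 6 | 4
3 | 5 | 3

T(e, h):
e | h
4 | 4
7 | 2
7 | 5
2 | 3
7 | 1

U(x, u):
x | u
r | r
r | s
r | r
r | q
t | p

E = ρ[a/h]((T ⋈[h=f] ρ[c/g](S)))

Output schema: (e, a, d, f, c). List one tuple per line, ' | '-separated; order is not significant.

Per-node cardinality:
  T → 5
  S → 5
  ρ[c/g](S) → 5
  (T ⋈[h=f] ρ[c/g](S)) → 3
  ρ[a/h]((T ⋈[h=f] ρ[c/g](S))) → 3

== RESULT ==
e | a | d | f | c
4 | 4 | 7 | 4 | 1
4 | 4 | 8 | 4 | 7
7 | 5 | 3 | 5 | 3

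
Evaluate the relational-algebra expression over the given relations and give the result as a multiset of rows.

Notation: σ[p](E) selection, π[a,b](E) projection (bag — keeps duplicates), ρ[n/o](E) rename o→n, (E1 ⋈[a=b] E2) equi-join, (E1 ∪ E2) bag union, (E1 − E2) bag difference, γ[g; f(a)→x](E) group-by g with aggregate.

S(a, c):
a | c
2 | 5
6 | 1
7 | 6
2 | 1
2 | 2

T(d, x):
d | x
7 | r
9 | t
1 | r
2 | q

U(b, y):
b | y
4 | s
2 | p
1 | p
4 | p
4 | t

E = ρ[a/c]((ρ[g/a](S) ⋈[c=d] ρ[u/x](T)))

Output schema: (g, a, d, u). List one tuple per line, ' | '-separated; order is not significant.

Per-node cardinality:
  S → 5
  ρ[g/a](S) → 5
  T → 4
  ρ[u/x](T) → 4
  (ρ[g/a](S) ⋈[c=d] ρ[u/x](T)) → 3
  ρ[a/c]((ρ[g/a](S) ⋈[c=d] ρ[u/x](T))) → 3

== RESULT ==
g | a | d | u
2 | 1 | 1 | r
2 | 2 | 2 | q
6 | 1 | 1 | r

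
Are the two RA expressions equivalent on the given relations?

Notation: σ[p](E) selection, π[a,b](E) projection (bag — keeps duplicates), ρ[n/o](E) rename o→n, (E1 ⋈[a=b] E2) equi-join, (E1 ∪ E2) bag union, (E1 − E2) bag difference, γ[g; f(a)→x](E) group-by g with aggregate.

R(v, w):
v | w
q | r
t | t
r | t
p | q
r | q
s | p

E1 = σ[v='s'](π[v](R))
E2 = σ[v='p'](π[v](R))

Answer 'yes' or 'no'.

E1 stepwise |·|:
  R → 6
  π[v](R) → 6
  σ[v='s'](π[v](R)) → 1
E2 stepwise |·|:
  R → 6
  π[v](R) → 6
  σ[v='p'](π[v](R)) → 1

E1 result:
v
s
E2 result:
v
p
Witness: ('p',) appears 0× in E1 but 1× in E2.

no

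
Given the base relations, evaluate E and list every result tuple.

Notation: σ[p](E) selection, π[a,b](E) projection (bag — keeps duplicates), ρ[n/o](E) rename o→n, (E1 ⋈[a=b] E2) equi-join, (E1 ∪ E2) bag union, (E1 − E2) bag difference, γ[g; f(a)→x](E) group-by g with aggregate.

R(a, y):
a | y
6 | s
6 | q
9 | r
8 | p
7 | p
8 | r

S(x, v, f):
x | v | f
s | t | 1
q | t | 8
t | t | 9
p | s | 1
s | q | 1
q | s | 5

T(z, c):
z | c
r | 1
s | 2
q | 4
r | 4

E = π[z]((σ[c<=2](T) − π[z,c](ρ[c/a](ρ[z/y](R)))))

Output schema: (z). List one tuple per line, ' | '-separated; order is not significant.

Subexpression sizes:
  T → 4
  σ[c<=2](T) → 2
  R → 6
  ρ[z/y](R) → 6
  ρ[c/a](ρ[z/y](R)) → 6
  π[z,c](ρ[c/a](ρ[z/y](R))) → 6
  (σ[c<=2](T) − π[z,c](ρ[c/a](ρ[z/y](R)))) → 2
  π[z]((σ[c<=2](T) − π[z,c](ρ[c/a](ρ[z/y](R))))) → 2

== RESULT ==
z
r
s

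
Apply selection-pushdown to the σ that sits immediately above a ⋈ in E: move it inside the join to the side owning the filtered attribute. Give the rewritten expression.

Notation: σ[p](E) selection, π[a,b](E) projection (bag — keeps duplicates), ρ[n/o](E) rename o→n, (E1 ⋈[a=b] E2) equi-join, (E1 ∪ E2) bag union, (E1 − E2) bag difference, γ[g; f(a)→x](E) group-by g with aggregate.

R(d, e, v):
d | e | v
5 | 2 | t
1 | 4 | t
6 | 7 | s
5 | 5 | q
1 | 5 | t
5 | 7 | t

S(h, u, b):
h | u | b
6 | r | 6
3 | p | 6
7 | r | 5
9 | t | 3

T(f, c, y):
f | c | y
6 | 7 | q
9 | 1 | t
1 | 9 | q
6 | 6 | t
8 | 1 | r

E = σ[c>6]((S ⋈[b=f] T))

σ filters on c, owned by the right side.
E' = (S ⋈[b=f] σ[c>6](T))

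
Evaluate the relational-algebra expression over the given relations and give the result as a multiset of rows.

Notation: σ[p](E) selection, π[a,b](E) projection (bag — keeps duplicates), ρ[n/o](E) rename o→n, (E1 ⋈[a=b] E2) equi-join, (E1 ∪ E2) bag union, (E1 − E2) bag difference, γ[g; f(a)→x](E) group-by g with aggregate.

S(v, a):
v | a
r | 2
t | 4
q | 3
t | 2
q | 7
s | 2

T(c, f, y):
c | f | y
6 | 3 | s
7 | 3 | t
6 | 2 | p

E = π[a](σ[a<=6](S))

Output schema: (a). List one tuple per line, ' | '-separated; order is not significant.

Per-node cardinality:
  S → 6
  σ[a<=6](S) → 5
  π[a](σ[a<=6](S)) → 5

== RESULT ==
a
2
2
2
3
4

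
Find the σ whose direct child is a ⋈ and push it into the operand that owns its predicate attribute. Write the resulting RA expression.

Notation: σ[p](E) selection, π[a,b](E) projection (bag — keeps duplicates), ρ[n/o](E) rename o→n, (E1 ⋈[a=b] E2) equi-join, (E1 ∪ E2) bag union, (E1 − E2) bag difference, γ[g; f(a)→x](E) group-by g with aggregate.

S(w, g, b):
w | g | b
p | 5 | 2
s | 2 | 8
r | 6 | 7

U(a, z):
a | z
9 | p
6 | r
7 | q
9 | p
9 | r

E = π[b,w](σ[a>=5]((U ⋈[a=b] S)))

σ filters on a, owned by the left side.
E' = π[b,w]((σ[a>=5](U) ⋈[a=b] S))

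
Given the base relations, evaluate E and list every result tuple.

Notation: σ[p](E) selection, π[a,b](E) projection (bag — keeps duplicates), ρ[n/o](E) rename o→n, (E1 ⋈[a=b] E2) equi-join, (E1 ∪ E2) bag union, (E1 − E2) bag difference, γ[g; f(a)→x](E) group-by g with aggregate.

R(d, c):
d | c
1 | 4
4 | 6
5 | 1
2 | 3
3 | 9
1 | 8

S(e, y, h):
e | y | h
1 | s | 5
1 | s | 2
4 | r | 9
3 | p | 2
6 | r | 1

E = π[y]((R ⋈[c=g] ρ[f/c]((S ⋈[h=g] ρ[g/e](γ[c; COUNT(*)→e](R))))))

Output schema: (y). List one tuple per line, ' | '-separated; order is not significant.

Stepwise |·|:
  R → 6
  S → 5
  R → 6
  γ[c; COUNT(*)→e](R) → 6
  ρ[g/e](γ[c; COUNT(*)→e](R)) → 6
  (S ⋈[h=g] ρ[g/e](γ[c; COUNT(*)→e](R))) → 6
  ρ[f/c]((S ⋈[h=g] ρ[g/e](γ[c; COUNT(*)→e](R)))) → 6
  (R ⋈[c=g] ρ[f/c]((S ⋈[h=g] ρ[g/e](γ[c; COUNT(*)→e](R))))) → 6
  π[y]((R ⋈[c=g] ρ[f/c]((S ⋈[h=g] ρ[g/e](γ[c; COUNT(*)→e](R)))))) → 6

== RESULT ==
y
r
r
r
r
r
r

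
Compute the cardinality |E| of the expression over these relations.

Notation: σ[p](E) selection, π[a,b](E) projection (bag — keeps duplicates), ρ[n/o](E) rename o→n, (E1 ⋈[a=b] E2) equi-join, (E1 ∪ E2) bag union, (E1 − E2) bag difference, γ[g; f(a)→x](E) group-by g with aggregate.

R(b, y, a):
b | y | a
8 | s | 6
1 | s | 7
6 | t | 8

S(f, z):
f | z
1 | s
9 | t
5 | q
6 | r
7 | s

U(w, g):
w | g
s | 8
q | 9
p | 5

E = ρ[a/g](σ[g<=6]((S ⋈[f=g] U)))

Subexpression sizes:
  S → 5
  U → 3
  (S ⋈[f=g] U) → 2
  σ[g<=6]((S ⋈[f=g] U)) → 1
  ρ[a/g](σ[g<=6]((S ⋈[f=g] U))) → 1

|E| = 1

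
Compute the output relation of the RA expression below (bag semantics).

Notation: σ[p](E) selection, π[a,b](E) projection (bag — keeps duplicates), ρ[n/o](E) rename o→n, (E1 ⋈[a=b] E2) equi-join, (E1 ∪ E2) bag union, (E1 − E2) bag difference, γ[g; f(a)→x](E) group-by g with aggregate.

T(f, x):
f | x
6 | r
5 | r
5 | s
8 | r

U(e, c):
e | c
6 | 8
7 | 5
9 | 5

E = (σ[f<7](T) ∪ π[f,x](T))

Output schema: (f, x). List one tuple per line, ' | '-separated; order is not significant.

Per-node cardinality:
  T → 4
  σ[f<7](T) → 3
  T → 4
  π[f,x](T) → 4
  (σ[f<7](T) ∪ π[f,x](T)) → 7

== RESULT ==
f | x
5 | r
5 | r
5 | s
5 | s
6 | r
6 | r
8 | r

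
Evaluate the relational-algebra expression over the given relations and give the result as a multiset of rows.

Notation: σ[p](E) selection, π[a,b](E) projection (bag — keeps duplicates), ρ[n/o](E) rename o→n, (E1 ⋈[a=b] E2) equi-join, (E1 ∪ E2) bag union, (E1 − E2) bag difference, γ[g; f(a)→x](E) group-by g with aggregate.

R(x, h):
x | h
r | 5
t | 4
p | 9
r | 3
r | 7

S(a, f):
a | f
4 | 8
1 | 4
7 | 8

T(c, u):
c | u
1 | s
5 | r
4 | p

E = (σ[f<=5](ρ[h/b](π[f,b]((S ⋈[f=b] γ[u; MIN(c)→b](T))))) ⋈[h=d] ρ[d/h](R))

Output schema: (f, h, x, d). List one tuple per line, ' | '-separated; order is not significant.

Subexpression sizes:
  S → 3
  T → 3
  γ[u; MIN(c)→b](T) → 3
  (S ⋈[f=b] γ[u; MIN(c)→b](T)) → 1
  π[f,b]((S ⋈[f=b] γ[u; MIN(c)→b](T))) → 1
  ρ[h/b](π[f,b]((S ⋈[f=b] γ[u; MIN(c)→b](T)))) → 1
  σ[f<=5](ρ[h/b](π[f,b]((S ⋈[f=b] γ[u; MIN(c)→b](T))))) → 1
  R → 5
  ρ[d/h](R) → 5
  (σ[f<=5](ρ[h/b](π[f,b]((S ⋈[f=b] γ[u; MIN(c)→b](T))))) ⋈[h=d] ρ[d/h](R)) → 1

== RESULT ==
f | h | x | d
4 | 4 | t | 4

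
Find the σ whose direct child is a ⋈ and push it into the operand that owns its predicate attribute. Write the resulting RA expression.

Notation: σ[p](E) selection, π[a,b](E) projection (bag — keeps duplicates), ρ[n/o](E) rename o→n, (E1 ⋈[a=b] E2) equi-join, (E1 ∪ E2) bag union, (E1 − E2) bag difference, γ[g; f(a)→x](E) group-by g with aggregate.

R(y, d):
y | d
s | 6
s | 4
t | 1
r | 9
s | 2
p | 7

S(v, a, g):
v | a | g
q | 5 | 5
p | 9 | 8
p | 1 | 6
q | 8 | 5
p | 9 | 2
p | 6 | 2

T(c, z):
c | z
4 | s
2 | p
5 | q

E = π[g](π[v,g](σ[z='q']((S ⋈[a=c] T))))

σ filters on z, owned by the right side.
E' = π[g](π[v,g]((S ⋈[a=c] σ[z='q'](T))))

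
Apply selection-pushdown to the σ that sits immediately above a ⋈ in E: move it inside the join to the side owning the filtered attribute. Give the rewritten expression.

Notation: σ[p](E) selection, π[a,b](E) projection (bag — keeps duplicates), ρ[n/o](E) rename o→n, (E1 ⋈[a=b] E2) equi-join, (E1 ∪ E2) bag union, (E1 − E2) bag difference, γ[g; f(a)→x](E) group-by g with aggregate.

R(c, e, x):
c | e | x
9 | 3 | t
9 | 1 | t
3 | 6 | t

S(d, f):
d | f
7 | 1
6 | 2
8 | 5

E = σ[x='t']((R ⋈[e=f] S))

σ filters on x, owned by the left side.
E' = (σ[x='t'](R) ⋈[e=f] S)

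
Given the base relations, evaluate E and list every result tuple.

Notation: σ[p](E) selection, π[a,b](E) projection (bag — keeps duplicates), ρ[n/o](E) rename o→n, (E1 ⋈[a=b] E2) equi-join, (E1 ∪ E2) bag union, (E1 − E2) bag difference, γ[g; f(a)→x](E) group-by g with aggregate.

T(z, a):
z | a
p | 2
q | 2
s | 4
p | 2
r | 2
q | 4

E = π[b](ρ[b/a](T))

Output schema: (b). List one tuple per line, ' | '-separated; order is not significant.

Stepwise |·|:
  T → 6
  ρ[b/a](T) → 6
  π[b](ρ[b/a](T)) → 6

== RESULT ==
b
2
2
2
2
4
4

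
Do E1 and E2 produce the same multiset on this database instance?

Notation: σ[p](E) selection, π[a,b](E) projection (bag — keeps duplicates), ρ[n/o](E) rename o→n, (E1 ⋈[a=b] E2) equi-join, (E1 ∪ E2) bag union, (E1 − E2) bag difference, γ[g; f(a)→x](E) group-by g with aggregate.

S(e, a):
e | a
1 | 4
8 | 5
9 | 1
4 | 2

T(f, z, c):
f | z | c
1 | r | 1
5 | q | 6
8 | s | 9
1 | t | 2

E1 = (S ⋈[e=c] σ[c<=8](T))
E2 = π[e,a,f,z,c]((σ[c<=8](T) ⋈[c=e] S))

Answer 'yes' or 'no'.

E1 per-node cardinality:
  S → 4
  T → 4
  σ[c<=8](T) → 3
  (S ⋈[e=c] σ[c<=8](T)) → 1
E2 per-node cardinality:
  T → 4
  σ[c<=8](T) → 3
  S → 4
  (σ[c<=8](T) ⋈[c=e] S) → 1
  π[e,a,f,z,c]((σ[c<=8](T) ⋈[c=e] S)) → 1

E1 and E2 produce the same multiset:
e | a | f | z | c
1 | 4 | 1 | r | 1

yes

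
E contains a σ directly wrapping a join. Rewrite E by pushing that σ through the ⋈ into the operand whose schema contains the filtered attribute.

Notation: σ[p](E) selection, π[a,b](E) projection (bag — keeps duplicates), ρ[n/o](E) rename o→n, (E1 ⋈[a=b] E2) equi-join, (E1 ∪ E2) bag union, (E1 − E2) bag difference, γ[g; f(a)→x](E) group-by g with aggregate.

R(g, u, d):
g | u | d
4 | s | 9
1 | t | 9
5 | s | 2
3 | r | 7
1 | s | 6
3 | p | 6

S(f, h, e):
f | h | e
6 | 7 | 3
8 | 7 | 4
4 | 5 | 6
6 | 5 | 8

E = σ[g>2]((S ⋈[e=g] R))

σ filters on g, owned by the right side.
E' = (S ⋈[e=g] σ[g>2](R))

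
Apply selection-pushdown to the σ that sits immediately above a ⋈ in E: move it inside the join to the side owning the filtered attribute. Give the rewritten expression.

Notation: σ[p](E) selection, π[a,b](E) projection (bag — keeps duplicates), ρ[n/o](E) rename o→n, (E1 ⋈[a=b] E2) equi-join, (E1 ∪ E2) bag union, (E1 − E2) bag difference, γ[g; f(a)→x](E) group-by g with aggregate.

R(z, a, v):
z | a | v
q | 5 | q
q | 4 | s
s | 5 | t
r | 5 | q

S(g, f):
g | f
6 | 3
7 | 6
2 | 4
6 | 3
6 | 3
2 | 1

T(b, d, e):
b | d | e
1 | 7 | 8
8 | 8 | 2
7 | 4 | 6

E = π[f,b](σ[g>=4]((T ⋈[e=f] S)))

σ filters on g, owned by the right side.
E' = π[f,b]((T ⋈[e=f] σ[g>=4](S)))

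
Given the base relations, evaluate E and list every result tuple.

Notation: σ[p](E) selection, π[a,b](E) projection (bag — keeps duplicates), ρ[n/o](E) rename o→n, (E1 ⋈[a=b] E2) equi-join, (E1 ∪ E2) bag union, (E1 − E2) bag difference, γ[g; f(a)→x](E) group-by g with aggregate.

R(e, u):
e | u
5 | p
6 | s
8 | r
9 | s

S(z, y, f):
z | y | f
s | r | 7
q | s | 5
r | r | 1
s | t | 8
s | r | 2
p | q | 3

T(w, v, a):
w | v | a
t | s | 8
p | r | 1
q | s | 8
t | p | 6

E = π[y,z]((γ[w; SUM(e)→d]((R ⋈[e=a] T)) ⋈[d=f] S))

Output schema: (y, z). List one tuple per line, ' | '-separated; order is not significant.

Stepwise |·|:
  R → 4
  T → 4
  (R ⋈[e=a] T) → 3
  γ[w; SUM(e)→d]((R ⋈[e=a] T)) → 2
  S → 6
  (γ[w; SUM(e)→d]((R ⋈[e=a] T)) ⋈[d=f] S) → 1
  π[y,z]((γ[w; SUM(e)→d]((R ⋈[e=a] T)) ⋈[d=f] S)) → 1

== RESULT ==
y | z
t | s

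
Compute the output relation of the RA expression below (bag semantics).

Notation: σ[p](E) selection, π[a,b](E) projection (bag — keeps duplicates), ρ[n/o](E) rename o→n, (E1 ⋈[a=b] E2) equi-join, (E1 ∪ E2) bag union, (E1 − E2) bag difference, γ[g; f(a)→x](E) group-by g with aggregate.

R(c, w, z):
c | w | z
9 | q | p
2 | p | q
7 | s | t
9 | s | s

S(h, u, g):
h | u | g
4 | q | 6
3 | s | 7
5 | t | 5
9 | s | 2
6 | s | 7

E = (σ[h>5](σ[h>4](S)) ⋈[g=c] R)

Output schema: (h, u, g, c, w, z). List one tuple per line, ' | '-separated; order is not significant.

Row counts bottom-up:
  S → 5
  σ[h>4](S) → 3
  σ[h>5](σ[h>4](S)) → 2
  R → 4
  (σ[h>5](σ[h>4](S)) ⋈[g=c] R) → 2

== RESULT ==
h | u | g | c | w | z
6 | s | 7 | 7 | s | t
9 | s | 2 | 2 | p | q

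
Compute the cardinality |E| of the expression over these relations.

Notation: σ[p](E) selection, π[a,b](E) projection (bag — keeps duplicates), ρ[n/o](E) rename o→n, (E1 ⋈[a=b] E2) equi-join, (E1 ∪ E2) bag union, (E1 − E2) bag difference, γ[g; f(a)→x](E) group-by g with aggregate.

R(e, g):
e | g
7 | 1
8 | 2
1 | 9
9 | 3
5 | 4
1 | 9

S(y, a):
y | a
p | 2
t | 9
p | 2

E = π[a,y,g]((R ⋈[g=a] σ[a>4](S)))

Row counts bottom-up:
  R → 6
  S → 3
  σ[a>4](S) → 1
  (R ⋈[g=a] σ[a>4](S)) → 2
  π[a,y,g]((R ⋈[g=a] σ[a>4](S))) → 2

|E| = 2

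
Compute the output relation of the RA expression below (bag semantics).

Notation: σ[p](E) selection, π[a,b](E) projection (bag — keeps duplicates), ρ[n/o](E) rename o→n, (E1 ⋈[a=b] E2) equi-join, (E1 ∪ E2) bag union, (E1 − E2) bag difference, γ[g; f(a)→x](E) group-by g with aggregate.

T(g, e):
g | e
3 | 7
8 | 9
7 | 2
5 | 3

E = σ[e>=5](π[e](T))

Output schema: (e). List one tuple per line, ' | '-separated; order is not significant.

Subexpression sizes:
  T → 4
  π[e](T) → 4
  σ[e>=5](π[e](T)) → 2

== RESULT ==
e
7
9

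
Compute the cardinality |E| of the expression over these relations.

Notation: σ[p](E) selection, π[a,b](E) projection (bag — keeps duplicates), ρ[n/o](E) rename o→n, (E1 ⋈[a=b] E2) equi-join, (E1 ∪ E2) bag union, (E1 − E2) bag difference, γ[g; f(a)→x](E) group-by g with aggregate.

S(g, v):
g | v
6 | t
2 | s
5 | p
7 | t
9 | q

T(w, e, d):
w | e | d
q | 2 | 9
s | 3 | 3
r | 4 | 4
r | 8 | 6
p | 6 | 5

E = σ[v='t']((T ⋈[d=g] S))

Row counts bottom-up:
  T → 5
  S → 5
  (T ⋈[d=g] S) → 3
  σ[v='t']((T ⋈[d=g] S)) → 1

|E| = 1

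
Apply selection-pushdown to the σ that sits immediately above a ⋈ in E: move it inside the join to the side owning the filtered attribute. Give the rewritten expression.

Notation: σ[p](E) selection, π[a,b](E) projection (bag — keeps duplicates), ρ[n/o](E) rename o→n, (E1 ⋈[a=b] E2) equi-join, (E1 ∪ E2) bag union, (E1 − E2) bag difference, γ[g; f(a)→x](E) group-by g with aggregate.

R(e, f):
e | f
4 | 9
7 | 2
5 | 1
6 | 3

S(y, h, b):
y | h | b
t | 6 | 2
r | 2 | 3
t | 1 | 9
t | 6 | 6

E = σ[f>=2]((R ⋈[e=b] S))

σ filters on f, owned by the left side.
E' = (σ[f>=2](R) ⋈[e=b] S)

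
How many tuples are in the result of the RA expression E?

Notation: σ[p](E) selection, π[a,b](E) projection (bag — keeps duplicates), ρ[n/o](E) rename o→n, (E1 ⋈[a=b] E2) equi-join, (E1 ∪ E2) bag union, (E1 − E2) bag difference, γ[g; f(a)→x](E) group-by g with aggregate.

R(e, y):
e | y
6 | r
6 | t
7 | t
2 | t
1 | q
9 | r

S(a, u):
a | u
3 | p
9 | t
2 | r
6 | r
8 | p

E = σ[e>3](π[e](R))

Subexpression sizes:
  R → 6
  π[e](R) → 6
  σ[e>3](π[e](R)) → 4

|E| = 4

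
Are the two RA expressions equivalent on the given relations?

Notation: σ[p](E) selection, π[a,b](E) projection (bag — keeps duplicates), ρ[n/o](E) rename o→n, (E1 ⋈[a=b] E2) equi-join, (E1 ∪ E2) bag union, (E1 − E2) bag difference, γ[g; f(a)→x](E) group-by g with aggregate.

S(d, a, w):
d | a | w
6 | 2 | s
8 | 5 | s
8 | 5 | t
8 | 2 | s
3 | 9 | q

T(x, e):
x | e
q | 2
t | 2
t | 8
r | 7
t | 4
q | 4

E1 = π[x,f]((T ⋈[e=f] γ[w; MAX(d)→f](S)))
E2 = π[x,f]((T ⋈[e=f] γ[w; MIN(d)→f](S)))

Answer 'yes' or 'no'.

E1 subexpression sizes:
  T → 6
  S → 5
  γ[w; MAX(d)→f](S) → 3
  (T ⋈[e=f] γ[w; MAX(d)→f](S)) → 2
  π[x,f]((T ⋈[e=f] γ[w; MAX(d)→f](S))) → 2
E2 subexpression sizes:
  T → 6
  S → 5
  γ[w; MIN(d)→f](S) → 3
  (T ⋈[e=f] γ[w; MIN(d)→f](S)) → 1
  π[x,f]((T ⋈[e=f] γ[w; MIN(d)→f](S))) → 1

E1 result:
x | f
t | 8
t | 8
E2 result:
x | f
t | 8
Witness: ('t', 8) appears 2× in E1 but 1× in E2.

no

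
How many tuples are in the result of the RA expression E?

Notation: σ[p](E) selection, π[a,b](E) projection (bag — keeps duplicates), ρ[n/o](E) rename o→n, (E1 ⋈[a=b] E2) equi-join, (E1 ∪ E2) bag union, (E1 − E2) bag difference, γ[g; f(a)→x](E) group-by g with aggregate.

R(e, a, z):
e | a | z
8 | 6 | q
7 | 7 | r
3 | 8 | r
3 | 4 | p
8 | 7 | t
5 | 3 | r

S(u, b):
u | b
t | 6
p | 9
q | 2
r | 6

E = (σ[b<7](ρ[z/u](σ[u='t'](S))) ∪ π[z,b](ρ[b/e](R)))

Stepwise |·|:
  S → 4
  σ[u='t'](S) → 1
  ρ[z/u](σ[u='t'](S)) → 1
  σ[b<7](ρ[z/u](σ[u='t'](S))) → 1
  R → 6
  ρ[b/e](R) → 6
  π[z,b](ρ[b/e](R)) → 6
  (σ[b<7](ρ[z/u](σ[u='t'](S))) ∪ π[z,b](ρ[b/e](R))) → 7

|E| = 7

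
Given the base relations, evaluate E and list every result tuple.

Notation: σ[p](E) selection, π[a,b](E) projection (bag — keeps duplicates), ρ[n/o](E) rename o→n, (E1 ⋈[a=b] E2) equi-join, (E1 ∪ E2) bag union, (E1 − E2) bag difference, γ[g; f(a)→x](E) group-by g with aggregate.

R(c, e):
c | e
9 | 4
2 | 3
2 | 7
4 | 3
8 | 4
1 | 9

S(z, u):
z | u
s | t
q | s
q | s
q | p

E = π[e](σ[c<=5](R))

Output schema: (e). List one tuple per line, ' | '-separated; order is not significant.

Row counts bottom-up:
  R → 6
  σ[c<=5](R) → 4
  π[e](σ[c<=5](R)) → 4

== RESULT ==
e
3
3
7
9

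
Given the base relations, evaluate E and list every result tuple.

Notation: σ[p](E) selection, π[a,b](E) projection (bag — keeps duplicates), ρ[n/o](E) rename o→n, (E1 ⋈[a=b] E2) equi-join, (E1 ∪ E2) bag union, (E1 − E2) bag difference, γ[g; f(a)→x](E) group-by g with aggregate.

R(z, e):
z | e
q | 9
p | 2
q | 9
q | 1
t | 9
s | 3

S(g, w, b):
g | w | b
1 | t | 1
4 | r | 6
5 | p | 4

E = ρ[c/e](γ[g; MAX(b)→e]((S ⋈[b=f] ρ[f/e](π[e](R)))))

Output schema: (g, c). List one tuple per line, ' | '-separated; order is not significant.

Per-node cardinality:
  S → 3
  R → 6
  π[e](R) → 6
  ρ[f/e](π[e](R)) → 6
  (S ⋈[b=f] ρ[f/e](π[e](R))) → 1
  γ[g; MAX(b)→e]((S ⋈[b=f] ρ[f/e](π[e](R)))) → 1
  ρ[c/e](γ[g; MAX(b)→e]((S ⋈[b=f] ρ[f/e](π[e](R))))) → 1

== RESULT ==
g | c
1 | 1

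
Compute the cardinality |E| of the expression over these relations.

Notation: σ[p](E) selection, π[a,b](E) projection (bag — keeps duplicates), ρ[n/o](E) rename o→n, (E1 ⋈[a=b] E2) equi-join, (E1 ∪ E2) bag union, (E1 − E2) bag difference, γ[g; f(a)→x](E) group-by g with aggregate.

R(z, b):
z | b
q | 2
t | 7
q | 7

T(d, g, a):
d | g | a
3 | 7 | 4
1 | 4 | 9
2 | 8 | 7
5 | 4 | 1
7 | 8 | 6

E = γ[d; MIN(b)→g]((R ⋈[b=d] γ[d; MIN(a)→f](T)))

Row counts bottom-up:
  R → 3
  T → 5
  γ[d; MIN(a)→f](T) → 5
  (R ⋈[b=d] γ[d; MIN(a)→f](T)) → 3
  γ[d; MIN(b)→g]((R ⋈[b=d] γ[d; MIN(a)→f](T))) → 2

|E| = 2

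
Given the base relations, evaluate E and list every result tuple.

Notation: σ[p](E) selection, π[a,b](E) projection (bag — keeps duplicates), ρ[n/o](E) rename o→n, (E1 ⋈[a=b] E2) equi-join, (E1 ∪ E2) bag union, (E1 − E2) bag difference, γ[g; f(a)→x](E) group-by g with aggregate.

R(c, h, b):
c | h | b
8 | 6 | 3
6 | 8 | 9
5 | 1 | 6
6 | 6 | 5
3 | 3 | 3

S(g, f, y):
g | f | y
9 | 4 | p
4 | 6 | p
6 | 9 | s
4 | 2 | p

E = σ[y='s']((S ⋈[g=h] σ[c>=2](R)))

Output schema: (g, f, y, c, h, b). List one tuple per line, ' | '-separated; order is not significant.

Subexpression sizes:
  S → 4
  R → 5
  σ[c>=2](R) → 5
  (S ⋈[g=h] σ[c>=2](R)) → 2
  σ[y='s']((S ⋈[g=h] σ[c>=2](R))) → 2

== RESULT ==
g | f | y | c | h | b
6 | 9 | s | 6 | 6 | 5
6 | 9 | s | 8 | 6 | 3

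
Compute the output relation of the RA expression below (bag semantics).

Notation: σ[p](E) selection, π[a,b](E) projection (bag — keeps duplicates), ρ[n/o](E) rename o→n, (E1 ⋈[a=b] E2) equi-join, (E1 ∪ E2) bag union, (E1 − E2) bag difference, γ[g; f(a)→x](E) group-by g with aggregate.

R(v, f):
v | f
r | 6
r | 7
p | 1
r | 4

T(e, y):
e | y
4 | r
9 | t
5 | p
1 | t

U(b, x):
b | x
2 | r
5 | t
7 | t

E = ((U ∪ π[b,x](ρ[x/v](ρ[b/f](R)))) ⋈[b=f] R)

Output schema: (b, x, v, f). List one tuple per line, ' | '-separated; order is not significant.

Stepwise |·|:
  U → 3
  R → 4
  ρ[b/f](R) → 4
  ρ[x/v](ρ[b/f](R)) → 4
  π[b,x](ρ[x/v](ρ[b/f](R))) → 4
  (U ∪ π[b,x](ρ[x/v](ρ[b/f](R)))) → 7
  R → 4
  ((U ∪ π[b,x](ρ[x/v](ρ[b/f](R)))) ⋈[b=f] R) → 5

== RESULT ==
b | x | v | f
1 | p | p | 1
4 | r | r | 4
6 | r | r | 6
7 | r | r | 7
7 | t | r | 7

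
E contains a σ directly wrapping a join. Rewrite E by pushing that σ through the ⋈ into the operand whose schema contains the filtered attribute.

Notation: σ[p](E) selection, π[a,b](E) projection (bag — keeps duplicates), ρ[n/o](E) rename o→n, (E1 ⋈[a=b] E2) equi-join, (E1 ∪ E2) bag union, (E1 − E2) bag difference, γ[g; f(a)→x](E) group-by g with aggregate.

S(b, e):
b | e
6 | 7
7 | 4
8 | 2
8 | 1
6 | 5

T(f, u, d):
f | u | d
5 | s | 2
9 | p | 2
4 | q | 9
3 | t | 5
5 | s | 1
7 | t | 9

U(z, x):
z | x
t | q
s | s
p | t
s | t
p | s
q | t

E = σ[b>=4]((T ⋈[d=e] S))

σ filters on b, owned by the right side.
E' = (T ⋈[d=e] σ[b>=4](S))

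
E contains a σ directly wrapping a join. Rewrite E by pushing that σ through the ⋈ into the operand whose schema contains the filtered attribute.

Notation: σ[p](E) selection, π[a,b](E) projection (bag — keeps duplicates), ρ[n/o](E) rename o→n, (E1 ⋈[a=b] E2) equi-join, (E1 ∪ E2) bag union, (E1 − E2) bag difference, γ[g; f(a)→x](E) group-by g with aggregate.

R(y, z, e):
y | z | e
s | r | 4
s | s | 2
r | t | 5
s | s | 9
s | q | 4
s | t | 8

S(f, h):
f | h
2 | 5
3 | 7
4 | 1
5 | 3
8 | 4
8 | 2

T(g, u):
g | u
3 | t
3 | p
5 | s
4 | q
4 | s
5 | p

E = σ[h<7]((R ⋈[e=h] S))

σ filters on h, owned by the right side.
E' = (R ⋈[e=h] σ[h<7](S))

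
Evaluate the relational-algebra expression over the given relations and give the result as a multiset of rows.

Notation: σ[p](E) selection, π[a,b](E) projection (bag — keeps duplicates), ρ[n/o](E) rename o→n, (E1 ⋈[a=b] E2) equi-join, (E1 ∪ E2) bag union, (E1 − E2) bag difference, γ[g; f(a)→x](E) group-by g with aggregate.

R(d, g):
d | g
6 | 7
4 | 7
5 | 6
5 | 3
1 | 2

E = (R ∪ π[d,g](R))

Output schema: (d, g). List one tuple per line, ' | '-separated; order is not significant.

Per-node cardinality:
  R → 5
  R → 5
  π[d,g](R) → 5
  (R ∪ π[d,g](R)) → 10

== RESULT ==
d | g
1 | 2
1 | 2
4 | 7
4 | 7
5 | 3
5 | 3
5 | 6
5 | 6
6 | 7
6 | 7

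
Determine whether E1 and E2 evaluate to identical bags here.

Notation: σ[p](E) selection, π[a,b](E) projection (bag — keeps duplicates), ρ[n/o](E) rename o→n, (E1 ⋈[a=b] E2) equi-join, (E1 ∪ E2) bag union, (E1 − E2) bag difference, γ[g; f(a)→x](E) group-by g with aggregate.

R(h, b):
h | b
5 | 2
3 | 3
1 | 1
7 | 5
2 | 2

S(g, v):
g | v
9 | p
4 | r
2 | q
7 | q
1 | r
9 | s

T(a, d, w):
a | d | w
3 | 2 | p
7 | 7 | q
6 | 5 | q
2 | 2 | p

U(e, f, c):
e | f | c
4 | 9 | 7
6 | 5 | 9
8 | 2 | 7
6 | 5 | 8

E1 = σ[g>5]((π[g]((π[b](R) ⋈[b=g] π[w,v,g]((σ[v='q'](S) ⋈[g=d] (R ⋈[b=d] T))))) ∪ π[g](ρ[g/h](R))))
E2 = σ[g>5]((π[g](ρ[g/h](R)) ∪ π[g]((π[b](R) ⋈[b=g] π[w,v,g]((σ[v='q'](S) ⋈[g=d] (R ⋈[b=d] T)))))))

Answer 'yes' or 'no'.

E1 stepwise |·|:
  R → 5
  π[b](R) → 5
  S → 6
  σ[v='q'](S) → 2
  R → 5
  T → 4
  (R ⋈[b=d] T) → 5
  (σ[v='q'](S) ⋈[g=d] (R ⋈[b=d] T)) → 4
  π[w,v,g]((σ[v='q'](S) ⋈[g=d] (R ⋈[b=d] T))) → 4
  (π[b](R) ⋈[b=g] π[w,v,g]((σ[v='q'](S) ⋈[g=d] (R ⋈[b=d] T)))) → 8
  π[g]((π[b](R) ⋈[b=g] π[w,v,g]((σ[v='q'](S) ⋈[g=d] (R ⋈[b=d] T))))) → 8
  R → 5
  ρ[g/h](R) → 5
  π[g](ρ[g/h](R)) → 5
  (π[g]((π[b](R) ⋈[b=g] π[w,v,g]((σ[v='q'](S) ⋈[g=d] (R ⋈[b=d] T))))) ∪ π[g](ρ[g/h](R))) → 13
  σ[g>5]((π[g]((π[b](R) ⋈[b=g] π[w,v,g]((σ[v='q'](S) ⋈[g=d] (R ⋈[b=d] T))))) ∪ π[g](ρ[g/h](R)))) → 1
E2 stepwise |·|:
  R → 5
  ρ[g/h](R) → 5
  π[g](ρ[g/h](R)) → 5
  R → 5
  π[b](R) → 5
  S → 6
  σ[v='q'](S) → 2
  R → 5
  T → 4
  (R ⋈[b=d] T) → 5
  (σ[v='q'](S) ⋈[g=d] (R ⋈[b=d] T)) → 4
  π[w,v,g]((σ[v='q'](S) ⋈[g=d] (R ⋈[b=d] T))) → 4
  (π[b](R) ⋈[b=g] π[w,v,g]((σ[v='q'](S) ⋈[g=d] (R ⋈[b=d] T)))) → 8
  π[g]((π[b](R) ⋈[b=g] π[w,v,g]((σ[v='q'](S) ⋈[g=d] (R ⋈[b=d] T))))) → 8
  (π[g](ρ[g/h](R)) ∪ π[g]((π[b](R) ⋈[b=g] π[w,v,g]((σ[v='q'](S) ⋈[g=d] (R ⋈[b=d] T)))))) → 13
  σ[g>5]((π[g](ρ[g/h](R)) ∪ π[g]((π[b](R) ⋈[b=g] π[w,v,g]((σ[v='q'](S) ⋈[g=d] (R ⋈[b=d] T))))))) → 1

E1 and E2 produce the same multiset:
g
7

yes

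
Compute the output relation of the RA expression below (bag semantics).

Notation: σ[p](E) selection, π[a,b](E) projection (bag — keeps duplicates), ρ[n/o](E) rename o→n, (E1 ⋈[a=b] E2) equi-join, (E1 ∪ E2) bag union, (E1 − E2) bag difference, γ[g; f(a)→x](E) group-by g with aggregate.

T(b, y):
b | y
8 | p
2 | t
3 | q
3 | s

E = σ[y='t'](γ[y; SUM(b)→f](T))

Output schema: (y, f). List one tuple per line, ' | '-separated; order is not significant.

Stepwise |·|:
  T → 4
  γ[y; SUM(b)→f](T) → 4
  σ[y='t'](γ[y; SUM(b)→f](T)) → 1

== RESULT ==
y | f
t | 2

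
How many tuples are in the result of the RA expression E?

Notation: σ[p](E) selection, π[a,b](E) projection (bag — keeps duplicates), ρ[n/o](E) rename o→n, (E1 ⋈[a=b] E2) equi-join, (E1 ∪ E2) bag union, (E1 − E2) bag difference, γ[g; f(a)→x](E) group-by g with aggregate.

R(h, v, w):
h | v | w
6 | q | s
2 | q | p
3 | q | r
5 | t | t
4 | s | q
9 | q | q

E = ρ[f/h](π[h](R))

Stepwise |·|:
  R → 6
  π[h](R) → 6
  ρ[f/h](π[h](R)) → 6

|E| = 6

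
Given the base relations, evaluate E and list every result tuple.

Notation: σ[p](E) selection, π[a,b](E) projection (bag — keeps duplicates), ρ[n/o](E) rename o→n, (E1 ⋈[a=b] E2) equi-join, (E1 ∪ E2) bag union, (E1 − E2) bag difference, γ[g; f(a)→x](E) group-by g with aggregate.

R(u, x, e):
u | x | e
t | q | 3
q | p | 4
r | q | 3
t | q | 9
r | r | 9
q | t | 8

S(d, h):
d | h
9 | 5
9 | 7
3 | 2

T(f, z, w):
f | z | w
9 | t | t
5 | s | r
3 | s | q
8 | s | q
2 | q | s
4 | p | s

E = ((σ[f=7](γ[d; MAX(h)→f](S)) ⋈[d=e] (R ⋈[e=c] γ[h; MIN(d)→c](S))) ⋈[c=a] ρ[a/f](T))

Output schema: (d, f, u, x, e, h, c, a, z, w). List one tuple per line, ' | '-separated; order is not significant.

Stepwise |·|:
  S → 3
  γ[d; MAX(h)→f](S) → 2
  σ[f=7](γ[d; MAX(h)→f](S)) → 1
  R → 6
  S → 3
  γ[h; MIN(d)→c](S) → 3
  (R ⋈[e=c] γ[h; MIN(d)→c](S)) → 6
  (σ[f=7](γ[d; MAX(h)→f](S)) ⋈[d=e] (R ⋈[e=c] γ[h; MIN(d)→c](S))) → 4
  T → 6
  ρ[a/f](T) → 6
  ((σ[f=7](γ[d; MAX(h)→f](S)) ⋈[d=e] (R ⋈[e=c] γ[h; MIN(d)→c](S))) ⋈[c=a] ρ[a/f](T)) → 4

== RESULT ==
d | f | u | x | e | h | c | a | z | w
9 | 7 | r | r | 9 | 5 | 9 | 9 | t | t
9 | 7 | r | r | 9 | 7 | 9 | 9 | t | t
9 | 7 | t | q | 9 | 5 | 9 | 9 | t | t
9 | 7 | t | q | 9 | 7 | 9 | 9 | t | t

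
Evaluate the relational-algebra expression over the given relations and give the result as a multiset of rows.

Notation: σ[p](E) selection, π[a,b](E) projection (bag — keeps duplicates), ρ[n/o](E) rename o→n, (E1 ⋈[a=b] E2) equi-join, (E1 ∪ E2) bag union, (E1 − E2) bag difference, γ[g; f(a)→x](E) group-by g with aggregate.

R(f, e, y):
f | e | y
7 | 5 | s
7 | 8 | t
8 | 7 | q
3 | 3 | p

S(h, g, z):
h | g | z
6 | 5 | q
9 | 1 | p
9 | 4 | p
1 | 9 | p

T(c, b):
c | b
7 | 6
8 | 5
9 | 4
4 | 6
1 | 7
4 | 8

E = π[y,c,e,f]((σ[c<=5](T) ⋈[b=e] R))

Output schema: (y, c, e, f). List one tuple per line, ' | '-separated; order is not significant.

Stepwise |·|:
  T → 6
  σ[c<=5](T) → 3
  R → 4
  (σ[c<=5](T) ⋈[b=e] R) → 2
  π[y,c,e,f]((σ[c<=5](T) ⋈[b=e] R)) → 2

== RESULT ==
y | c | e | f
q | 1 | 7 | 8
t | 4 | 8 | 7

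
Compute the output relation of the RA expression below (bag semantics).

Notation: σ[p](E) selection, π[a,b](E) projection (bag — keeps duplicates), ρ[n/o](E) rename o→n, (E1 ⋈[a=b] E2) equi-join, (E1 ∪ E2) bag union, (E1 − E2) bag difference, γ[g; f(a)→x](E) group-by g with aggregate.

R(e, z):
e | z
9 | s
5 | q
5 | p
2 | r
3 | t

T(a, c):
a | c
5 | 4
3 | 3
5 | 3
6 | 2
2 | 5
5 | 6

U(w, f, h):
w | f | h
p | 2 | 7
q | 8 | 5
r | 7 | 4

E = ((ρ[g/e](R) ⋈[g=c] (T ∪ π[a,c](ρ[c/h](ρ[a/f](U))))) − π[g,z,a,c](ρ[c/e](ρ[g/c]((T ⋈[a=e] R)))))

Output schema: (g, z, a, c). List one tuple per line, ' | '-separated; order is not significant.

Subexpression sizes:
  R → 5
  ρ[g/e](R) → 5
  T → 6
  U → 3
  ρ[a/f](U) → 3
  ρ[c/h](ρ[a/f](U)) → 3
  π[a,c](ρ[c/h](ρ[a/f](U))) → 3
  (T ∪ π[a,c](ρ[c/h](ρ[a/f](U)))) → 9
  (ρ[g/e](R) ⋈[g=c] (T ∪ π[a,c](ρ[c/h](ρ[a/f](U))))) → 7
  T → 6
  R → 5
  (T ⋈[a=e] R) → 8
  ρ[g/c]((T ⋈[a=e] R)) → 8
  ρ[c/e](ρ[g/c]((T ⋈[a=e] R))) → 8
  π[g,z,a,c](ρ[c/e](ρ[g/c]((T ⋈[a=e] R)))) → 8
  ((ρ[g/e](R) ⋈[g=c] (T ∪ π[a,c](ρ[c/h](ρ[a/f](U))))) − π[g,z,a,c](ρ[c/e](ρ[g/c]((T ⋈[a=e] R))))) → 6

== RESULT ==
g | z | a | c
2 | r | 6 | 2
3 | t | 5 | 3
5 | p | 2 | 5
5 | p | 8 | 5
5 | q | 2 | 5
5 | q | 8 | 5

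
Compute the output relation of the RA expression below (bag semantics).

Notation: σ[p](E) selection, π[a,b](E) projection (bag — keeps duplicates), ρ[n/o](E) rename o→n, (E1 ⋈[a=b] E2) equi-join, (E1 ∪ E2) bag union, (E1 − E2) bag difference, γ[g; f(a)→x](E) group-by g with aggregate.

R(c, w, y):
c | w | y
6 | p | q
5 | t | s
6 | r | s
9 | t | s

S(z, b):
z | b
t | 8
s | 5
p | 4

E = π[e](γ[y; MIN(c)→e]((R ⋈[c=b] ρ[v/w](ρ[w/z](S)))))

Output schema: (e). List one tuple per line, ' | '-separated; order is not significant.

Row counts bottom-up:
  R → 4
  S → 3
  ρ[w/z](S) → 3
  ρ[v/w](ρ[w/z](S)) → 3
  (R ⋈[c=b] ρ[v/w](ρ[w/z](S))) → 1
  γ[y; MIN(c)→e]((R ⋈[c=b] ρ[v/w](ρ[w/z](S)))) → 1
  π[e](γ[y; MIN(c)→e]((R ⋈[c=b] ρ[v/w](ρ[w/z](S))))) → 1

== RESULT ==
e
5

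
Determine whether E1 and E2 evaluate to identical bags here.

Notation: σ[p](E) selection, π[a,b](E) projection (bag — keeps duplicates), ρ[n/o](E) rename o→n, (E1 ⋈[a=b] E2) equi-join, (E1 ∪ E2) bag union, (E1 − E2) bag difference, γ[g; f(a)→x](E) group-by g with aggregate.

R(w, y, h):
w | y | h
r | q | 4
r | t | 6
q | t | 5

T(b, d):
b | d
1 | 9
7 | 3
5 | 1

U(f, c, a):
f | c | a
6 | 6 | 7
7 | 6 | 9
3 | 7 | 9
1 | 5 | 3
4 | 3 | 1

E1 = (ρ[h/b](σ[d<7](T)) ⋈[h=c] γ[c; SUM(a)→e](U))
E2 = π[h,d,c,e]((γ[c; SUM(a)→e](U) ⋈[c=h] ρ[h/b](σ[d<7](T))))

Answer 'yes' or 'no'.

E1 stepwise |·|:
  T → 3
  σ[d<7](T) → 2
  ρ[h/b](σ[d<7](T)) → 2
  U → 5
  γ[c; SUM(a)→e](U) → 4
  (ρ[h/b](σ[d<7](T)) ⋈[h=c] γ[c; SUM(a)→e](U)) → 2
E2 stepwise |·|:
  U → 5
  γ[c; SUM(a)→e](U) → 4
  T → 3
  σ[d<7](T) → 2
  ρ[h/b](σ[d<7](T)) → 2
  (γ[c; SUM(a)→e](U) ⋈[c=h] ρ[h/b](σ[d<7](T))) → 2
  π[h,d,c,e]((γ[c; SUM(a)→e](U) ⋈[c=h] ρ[h/b](σ[d<7](T)))) → 2

E1 and E2 produce the same multiset:
h | d | c | e
5 | 1 | 5 | 3
7 | 3 | 7 | 9

yes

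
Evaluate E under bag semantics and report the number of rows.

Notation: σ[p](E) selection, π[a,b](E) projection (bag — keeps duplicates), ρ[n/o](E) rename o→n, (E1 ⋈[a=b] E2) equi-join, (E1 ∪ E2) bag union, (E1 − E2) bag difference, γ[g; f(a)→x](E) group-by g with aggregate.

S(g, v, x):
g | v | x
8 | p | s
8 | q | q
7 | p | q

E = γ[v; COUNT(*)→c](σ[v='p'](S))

Stepwise |·|:
  S → 3
  σ[v='p'](S) → 2
  γ[v; COUNT(*)→c](σ[v='p'](S)) → 1

|E| = 1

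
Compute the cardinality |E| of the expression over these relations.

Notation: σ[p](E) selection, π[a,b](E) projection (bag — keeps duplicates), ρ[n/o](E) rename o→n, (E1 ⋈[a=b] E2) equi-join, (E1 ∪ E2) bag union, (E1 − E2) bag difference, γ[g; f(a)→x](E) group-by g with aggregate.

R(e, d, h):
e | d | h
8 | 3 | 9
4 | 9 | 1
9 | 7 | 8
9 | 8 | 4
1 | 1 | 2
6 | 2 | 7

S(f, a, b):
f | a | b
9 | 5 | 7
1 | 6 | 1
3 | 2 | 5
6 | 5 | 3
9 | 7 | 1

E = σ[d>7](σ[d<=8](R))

Subexpression sizes:
  R → 6
  σ[d<=8](R) → 5
  σ[d>7](σ[d<=8](R)) → 1

|E| = 1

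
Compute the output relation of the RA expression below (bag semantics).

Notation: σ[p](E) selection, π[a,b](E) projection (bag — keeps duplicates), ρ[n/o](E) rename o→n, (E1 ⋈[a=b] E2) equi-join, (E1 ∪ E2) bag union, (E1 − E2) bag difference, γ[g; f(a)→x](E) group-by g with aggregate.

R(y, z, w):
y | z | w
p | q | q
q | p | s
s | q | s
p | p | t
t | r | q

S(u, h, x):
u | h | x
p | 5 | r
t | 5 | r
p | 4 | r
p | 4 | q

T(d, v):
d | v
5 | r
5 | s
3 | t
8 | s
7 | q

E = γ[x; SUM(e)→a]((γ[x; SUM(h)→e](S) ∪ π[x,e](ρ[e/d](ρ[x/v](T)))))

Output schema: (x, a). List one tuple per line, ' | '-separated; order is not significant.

Subexpression sizes:
  S → 4
  γ[x; SUM(h)→e](S) → 2
  T → 5
  ρ[x/v](T) → 5
  ρ[e/d](ρ[x/v](T)) → 5
  π[x,e](ρ[e/d](ρ[x/v](T))) → 5
  (γ[x; SUM(h)→e](S) ∪ π[x,e](ρ[e/d](ρ[x/v](T)))) → 7
  γ[x; SUM(e)→a]((γ[x; SUM(h)→e](S) ∪ π[x,e](ρ[e/d](ρ[x/v](T))))) → 4

== RESULT ==
x | a
q | 11
r | 19
s | 13
t | 3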